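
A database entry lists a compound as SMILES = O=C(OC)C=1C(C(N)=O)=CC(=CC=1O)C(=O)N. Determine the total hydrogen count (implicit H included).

10

Walk through each heavy atom and fill implicit hydrogens from standard valence (C 4, N 3, O 2, S 2, halogen 1):
  atom 1: O, bond orders sum to 2 (valence 2) → 0 H
  atom 2: C, bond orders sum to 4 (valence 4) → 0 H
  atom 3: O, bond orders sum to 2 (valence 2) → 0 H
  atom 4: C, bond orders sum to 1 (valence 4) → 3 H
  atom 5: C, bond orders sum to 4 (valence 4) → 0 H
  atom 6: C, bond orders sum to 4 (valence 4) → 0 H
  atom 7: C, bond orders sum to 4 (valence 4) → 0 H
  atom 8: N, bond orders sum to 1 (valence 3) → 2 H
  atom 9: O, bond orders sum to 2 (valence 2) → 0 H
  atom 10: C, bond orders sum to 3 (valence 4) → 1 H
  atom 11: C, bond orders sum to 4 (valence 4) → 0 H
  atom 12: C, bond orders sum to 3 (valence 4) → 1 H
  atom 13: C, bond orders sum to 4 (valence 4) → 0 H
  atom 14: O, bond orders sum to 1 (valence 2) → 1 H
  atom 15: C, bond orders sum to 4 (valence 4) → 0 H
  atom 16: O, bond orders sum to 2 (valence 2) → 0 H
  atom 17: N, bond orders sum to 1 (valence 3) → 2 H
Total hydrogens: 10.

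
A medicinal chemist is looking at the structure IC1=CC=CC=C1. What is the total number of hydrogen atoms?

5

Walk through each heavy atom and fill implicit hydrogens from standard valence (C 4, N 3, O 2, S 2, halogen 1):
  atom 1: I (halogen, monovalent) → 0 H
  atom 2: C, bond orders sum to 4 (valence 4) → 0 H
  atom 3: C, bond orders sum to 3 (valence 4) → 1 H
  atom 4: C, bond orders sum to 3 (valence 4) → 1 H
  atom 5: C, bond orders sum to 3 (valence 4) → 1 H
  atom 6: C, bond orders sum to 3 (valence 4) → 1 H
  atom 7: C, bond orders sum to 3 (valence 4) → 1 H
Total hydrogens: 5.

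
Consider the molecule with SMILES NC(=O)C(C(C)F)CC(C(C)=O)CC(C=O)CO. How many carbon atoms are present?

12

Count every carbon token in the SMILES (each C, including those in ring-closure positions and inside branches).
Carbon count: 12.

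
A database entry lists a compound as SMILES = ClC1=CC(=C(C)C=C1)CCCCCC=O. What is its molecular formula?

C13H17ClO

Walk through each heavy atom and fill implicit hydrogens from standard valence (C 4, N 3, O 2, S 2, halogen 1):
  atom 1: Cl (halogen, monovalent) → 0 H
  atom 2: C, bond orders sum to 4 (valence 4) → 0 H
  atom 3: C, bond orders sum to 3 (valence 4) → 1 H
  atom 4: C, bond orders sum to 4 (valence 4) → 0 H
  atom 5: C, bond orders sum to 4 (valence 4) → 0 H
  atom 6: C, bond orders sum to 1 (valence 4) → 3 H
  atom 7: C, bond orders sum to 3 (valence 4) → 1 H
  atom 8: C, bond orders sum to 3 (valence 4) → 1 H
  atom 9: C, bond orders sum to 2 (valence 4) → 2 H
  atom 10: C, bond orders sum to 2 (valence 4) → 2 H
  atom 11: C, bond orders sum to 2 (valence 4) → 2 H
  atom 12: C, bond orders sum to 2 (valence 4) → 2 H
  atom 13: C, bond orders sum to 2 (valence 4) → 2 H
  atom 14: C, bond orders sum to 3 (valence 4) → 1 H
  atom 15: O, bond orders sum to 2 (valence 2) → 0 H
Totals → C:13, H:17, Cl:1, O:1.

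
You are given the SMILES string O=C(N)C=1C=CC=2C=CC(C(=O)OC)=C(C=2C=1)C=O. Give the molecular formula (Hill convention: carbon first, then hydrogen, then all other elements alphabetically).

Walk through each heavy atom and fill implicit hydrogens from standard valence (C 4, N 3, O 2, S 2, halogen 1):
  atom 1: O, bond orders sum to 2 (valence 2) → 0 H
  atom 2: C, bond orders sum to 4 (valence 4) → 0 H
  atom 3: N, bond orders sum to 1 (valence 3) → 2 H
  atom 4: C, bond orders sum to 4 (valence 4) → 0 H
  atom 5: C, bond orders sum to 3 (valence 4) → 1 H
  atom 6: C, bond orders sum to 3 (valence 4) → 1 H
  atom 7: C, bond orders sum to 4 (valence 4) → 0 H
  atom 8: C, bond orders sum to 3 (valence 4) → 1 H
  atom 9: C, bond orders sum to 3 (valence 4) → 1 H
  atom 10: C, bond orders sum to 4 (valence 4) → 0 H
  atom 11: C, bond orders sum to 4 (valence 4) → 0 H
  atom 12: O, bond orders sum to 2 (valence 2) → 0 H
  atom 13: O, bond orders sum to 2 (valence 2) → 0 H
  atom 14: C, bond orders sum to 1 (valence 4) → 3 H
  atom 15: C, bond orders sum to 4 (valence 4) → 0 H
  atom 16: C, bond orders sum to 4 (valence 4) → 0 H
  atom 17: C, bond orders sum to 3 (valence 4) → 1 H
  atom 18: C, bond orders sum to 3 (valence 4) → 1 H
  atom 19: O, bond orders sum to 2 (valence 2) → 0 H
Totals → C:14, H:11, N:1, O:4.
In Hill order: C14H11NO4.

C14H11NO4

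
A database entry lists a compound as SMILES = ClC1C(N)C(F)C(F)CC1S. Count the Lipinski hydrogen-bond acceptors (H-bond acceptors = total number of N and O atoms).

N atoms: 1; O atoms: 0.
Lipinski HBA = 1 + 0 = 1.

1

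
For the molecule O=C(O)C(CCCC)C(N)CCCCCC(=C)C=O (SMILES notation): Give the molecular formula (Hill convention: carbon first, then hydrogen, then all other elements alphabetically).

Walk through each heavy atom and fill implicit hydrogens from standard valence (C 4, N 3, O 2, S 2, halogen 1):
  atom 1: O, bond orders sum to 2 (valence 2) → 0 H
  atom 2: C, bond orders sum to 4 (valence 4) → 0 H
  atom 3: O, bond orders sum to 1 (valence 2) → 1 H
  atom 4: C, bond orders sum to 3 (valence 4) → 1 H
  atom 5: C, bond orders sum to 2 (valence 4) → 2 H
  atom 6: C, bond orders sum to 2 (valence 4) → 2 H
  atom 7: C, bond orders sum to 2 (valence 4) → 2 H
  atom 8: C, bond orders sum to 1 (valence 4) → 3 H
  atom 9: C, bond orders sum to 3 (valence 4) → 1 H
  atom 10: N, bond orders sum to 1 (valence 3) → 2 H
  atom 11: C, bond orders sum to 2 (valence 4) → 2 H
  atom 12: C, bond orders sum to 2 (valence 4) → 2 H
  atom 13: C, bond orders sum to 2 (valence 4) → 2 H
  atom 14: C, bond orders sum to 2 (valence 4) → 2 H
  atom 15: C, bond orders sum to 2 (valence 4) → 2 H
  atom 16: C, bond orders sum to 4 (valence 4) → 0 H
  atom 17: C, bond orders sum to 2 (valence 4) → 2 H
  atom 18: C, bond orders sum to 3 (valence 4) → 1 H
  atom 19: O, bond orders sum to 2 (valence 2) → 0 H
Totals → C:15, H:27, N:1, O:3.
In Hill order: C15H27NO3.

C15H27NO3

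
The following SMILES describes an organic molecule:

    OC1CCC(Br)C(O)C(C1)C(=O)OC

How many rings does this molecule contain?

In SMILES, each pair of matching ring-closure digits denotes one ring-closing bond; the number of such bonds equals the number of independent rings.
Ring-closure bonds here: 1.

1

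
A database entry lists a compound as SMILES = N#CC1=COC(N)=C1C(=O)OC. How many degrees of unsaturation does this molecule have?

Degree of unsaturation = (number of rings) + (number of π bonds).
Ring closures in the SMILES: 1.
π bonds: 3 double bonds (each 1 DoU), 1 triple bond (each 2 DoU) → 5 DoU from unsaturation.
Total DoU = 1 + 5 = 6.

6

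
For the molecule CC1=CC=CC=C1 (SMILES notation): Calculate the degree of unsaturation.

4

Degree of unsaturation = (number of rings) + (number of π bonds).
Ring closures in the SMILES: 1.
π bonds: 3 double bonds (each 1 DoU) → 3 DoU from unsaturation.
Total DoU = 1 + 3 = 4.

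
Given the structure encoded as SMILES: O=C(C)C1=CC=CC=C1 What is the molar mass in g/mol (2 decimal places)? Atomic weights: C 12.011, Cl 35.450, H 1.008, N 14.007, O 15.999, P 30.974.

120.15 g/mol

First, the molecular formula is C8H8O (counting implicit H from valence).
  C: 8 × 12.011 = 96.088
  H: 8 × 1.008 = 8.064
  O: 1 × 15.999 = 15.999
Sum: 8×12.011 + 8×1.008 + 1×15.999 = 120.151 → 120.15 g/mol.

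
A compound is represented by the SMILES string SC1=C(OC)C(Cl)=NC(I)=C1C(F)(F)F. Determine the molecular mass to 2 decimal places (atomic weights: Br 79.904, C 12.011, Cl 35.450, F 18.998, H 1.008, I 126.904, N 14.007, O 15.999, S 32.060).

369.52 g/mol

First, the molecular formula is C7H4ClF3INOS (counting implicit H from valence).
  C: 7 × 12.011 = 84.077
  Cl: 1 × 35.450 = 35.450
  F: 3 × 18.998 = 56.994
  H: 4 × 1.008 = 4.032
  I: 1 × 126.904 = 126.904
  N: 1 × 14.007 = 14.007
  O: 1 × 15.999 = 15.999
  S: 1 × 32.060 = 32.060
Sum: 7×12.011 + 1×35.450 + 3×18.998 + 4×1.008 + 1×126.904 + 1×14.007 + 1×15.999 + 1×32.060 = 369.523 → 369.52 g/mol.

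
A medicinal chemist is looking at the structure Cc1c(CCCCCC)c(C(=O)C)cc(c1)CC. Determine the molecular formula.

Walk through each heavy atom and fill implicit hydrogens from standard valence (C 4, N 3, O 2, S 2, halogen 1); for lowercase aromatic atoms, an aromatic c carries 1 H when it has two neighbours and 0 H with three, and aromatic n carries 0 H:
  atom 1: C, bond orders sum to 1 (valence 4) → 3 H
  atom 2: aromatic c, 3 neighbours → 0 H
  atom 3: aromatic c, 3 neighbours → 0 H
  atom 4: C, bond orders sum to 2 (valence 4) → 2 H
  atom 5: C, bond orders sum to 2 (valence 4) → 2 H
  atom 6: C, bond orders sum to 2 (valence 4) → 2 H
  atom 7: C, bond orders sum to 2 (valence 4) → 2 H
  atom 8: C, bond orders sum to 2 (valence 4) → 2 H
  atom 9: C, bond orders sum to 1 (valence 4) → 3 H
  atom 10: aromatic c, 3 neighbours → 0 H
  atom 11: C, bond orders sum to 4 (valence 4) → 0 H
  atom 12: O, bond orders sum to 2 (valence 2) → 0 H
  atom 13: C, bond orders sum to 1 (valence 4) → 3 H
  atom 14: aromatic c, 2 neighbours → 1 H
  atom 15: aromatic c, 3 neighbours → 0 H
  atom 16: aromatic c, 2 neighbours → 1 H
  atom 17: C, bond orders sum to 2 (valence 4) → 2 H
  atom 18: C, bond orders sum to 1 (valence 4) → 3 H
Totals → C:17, H:26, O:1.

C17H26O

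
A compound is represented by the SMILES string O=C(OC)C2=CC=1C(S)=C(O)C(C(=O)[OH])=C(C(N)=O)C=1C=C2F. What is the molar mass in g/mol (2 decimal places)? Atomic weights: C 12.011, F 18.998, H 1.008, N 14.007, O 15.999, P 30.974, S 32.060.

339.29 g/mol

First, the molecular formula is C14H10FNO6S (counting implicit H from valence).
  C: 14 × 12.011 = 168.154
  F: 1 × 18.998 = 18.998
  H: 10 × 1.008 = 10.080
  N: 1 × 14.007 = 14.007
  O: 6 × 15.999 = 95.994
  S: 1 × 32.060 = 32.060
Sum: 14×12.011 + 1×18.998 + 10×1.008 + 1×14.007 + 6×15.999 + 1×32.060 = 339.293 → 339.29 g/mol.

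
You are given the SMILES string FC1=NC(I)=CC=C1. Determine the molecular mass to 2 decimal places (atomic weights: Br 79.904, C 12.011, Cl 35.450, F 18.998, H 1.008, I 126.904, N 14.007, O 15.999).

222.99 g/mol

First, the molecular formula is C5H3FIN (counting implicit H from valence).
  C: 5 × 12.011 = 60.055
  F: 1 × 18.998 = 18.998
  H: 3 × 1.008 = 3.024
  I: 1 × 126.904 = 126.904
  N: 1 × 14.007 = 14.007
Sum: 5×12.011 + 1×18.998 + 3×1.008 + 1×126.904 + 1×14.007 = 222.988 → 222.99 g/mol.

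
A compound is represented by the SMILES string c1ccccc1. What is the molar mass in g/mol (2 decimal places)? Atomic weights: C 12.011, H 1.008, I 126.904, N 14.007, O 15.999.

First, the molecular formula is C6H6 (counting implicit H from valence).
  C: 6 × 12.011 = 72.066
  H: 6 × 1.008 = 6.048
Sum: 6×12.011 + 6×1.008 = 78.114 → 78.11 g/mol.

78.11 g/mol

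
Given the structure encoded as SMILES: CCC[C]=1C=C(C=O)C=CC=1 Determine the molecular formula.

C10H12O

Walk through each heavy atom and fill implicit hydrogens from standard valence (C 4, N 3, O 2, S 2, halogen 1):
  atom 1: C, bond orders sum to 1 (valence 4) → 3 H
  atom 2: C, bond orders sum to 2 (valence 4) → 2 H
  atom 3: C, bond orders sum to 2 (valence 4) → 2 H
  atom 4: C with explicit H count 0
  atom 5: C, bond orders sum to 3 (valence 4) → 1 H
  atom 6: C, bond orders sum to 4 (valence 4) → 0 H
  atom 7: C, bond orders sum to 3 (valence 4) → 1 H
  atom 8: O, bond orders sum to 2 (valence 2) → 0 H
  atom 9: C, bond orders sum to 3 (valence 4) → 1 H
  atom 10: C, bond orders sum to 3 (valence 4) → 1 H
  atom 11: C, bond orders sum to 3 (valence 4) → 1 H
Totals → C:10, H:12, O:1.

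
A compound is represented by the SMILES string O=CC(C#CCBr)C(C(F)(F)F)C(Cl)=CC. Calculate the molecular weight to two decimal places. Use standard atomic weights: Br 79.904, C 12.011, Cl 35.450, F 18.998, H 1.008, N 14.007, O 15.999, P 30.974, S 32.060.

317.53 g/mol

First, the molecular formula is C10H9BrClF3O (counting implicit H from valence).
  Br: 1 × 79.904 = 79.904
  C: 10 × 12.011 = 120.110
  Cl: 1 × 35.450 = 35.450
  F: 3 × 18.998 = 56.994
  H: 9 × 1.008 = 9.072
  O: 1 × 15.999 = 15.999
Sum: 1×79.904 + 10×12.011 + 1×35.450 + 3×18.998 + 9×1.008 + 1×15.999 = 317.529 → 317.53 g/mol.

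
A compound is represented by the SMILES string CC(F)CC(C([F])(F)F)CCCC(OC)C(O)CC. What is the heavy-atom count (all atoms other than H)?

19

Every atom symbol written in the SMILES (organic subset) is one heavy atom; implicit H are not written.
Heavy atoms by element → C:13, F:4, O:2.
Total: 19.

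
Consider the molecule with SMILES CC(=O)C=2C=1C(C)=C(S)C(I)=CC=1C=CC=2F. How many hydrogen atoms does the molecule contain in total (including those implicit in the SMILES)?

Walk through each heavy atom and fill implicit hydrogens from standard valence (C 4, N 3, O 2, S 2, halogen 1):
  atom 1: C, bond orders sum to 1 (valence 4) → 3 H
  atom 2: C, bond orders sum to 4 (valence 4) → 0 H
  atom 3: O, bond orders sum to 2 (valence 2) → 0 H
  atom 4: C, bond orders sum to 4 (valence 4) → 0 H
  atom 5: C, bond orders sum to 4 (valence 4) → 0 H
  atom 6: C, bond orders sum to 4 (valence 4) → 0 H
  atom 7: C, bond orders sum to 1 (valence 4) → 3 H
  atom 8: C, bond orders sum to 4 (valence 4) → 0 H
  atom 9: S, bond orders sum to 1 (valence 2) → 1 H
  atom 10: C, bond orders sum to 4 (valence 4) → 0 H
  atom 11: I (halogen, monovalent) → 0 H
  atom 12: C, bond orders sum to 3 (valence 4) → 1 H
  atom 13: C, bond orders sum to 4 (valence 4) → 0 H
  atom 14: C, bond orders sum to 3 (valence 4) → 1 H
  atom 15: C, bond orders sum to 3 (valence 4) → 1 H
  atom 16: C, bond orders sum to 4 (valence 4) → 0 H
  atom 17: F (halogen, monovalent) → 0 H
Total hydrogens: 10.

10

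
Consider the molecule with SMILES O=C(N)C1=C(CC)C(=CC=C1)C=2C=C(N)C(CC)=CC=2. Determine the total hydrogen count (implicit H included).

20

Walk through each heavy atom and fill implicit hydrogens from standard valence (C 4, N 3, O 2, S 2, halogen 1):
  atom 1: O, bond orders sum to 2 (valence 2) → 0 H
  atom 2: C, bond orders sum to 4 (valence 4) → 0 H
  atom 3: N, bond orders sum to 1 (valence 3) → 2 H
  atom 4: C, bond orders sum to 4 (valence 4) → 0 H
  atom 5: C, bond orders sum to 4 (valence 4) → 0 H
  atom 6: C, bond orders sum to 2 (valence 4) → 2 H
  atom 7: C, bond orders sum to 1 (valence 4) → 3 H
  atom 8: C, bond orders sum to 4 (valence 4) → 0 H
  atom 9: C, bond orders sum to 3 (valence 4) → 1 H
  atom 10: C, bond orders sum to 3 (valence 4) → 1 H
  atom 11: C, bond orders sum to 3 (valence 4) → 1 H
  atom 12: C, bond orders sum to 4 (valence 4) → 0 H
  atom 13: C, bond orders sum to 3 (valence 4) → 1 H
  atom 14: C, bond orders sum to 4 (valence 4) → 0 H
  atom 15: N, bond orders sum to 1 (valence 3) → 2 H
  atom 16: C, bond orders sum to 4 (valence 4) → 0 H
  atom 17: C, bond orders sum to 2 (valence 4) → 2 H
  atom 18: C, bond orders sum to 1 (valence 4) → 3 H
  atom 19: C, bond orders sum to 3 (valence 4) → 1 H
  atom 20: C, bond orders sum to 3 (valence 4) → 1 H
Total hydrogens: 20.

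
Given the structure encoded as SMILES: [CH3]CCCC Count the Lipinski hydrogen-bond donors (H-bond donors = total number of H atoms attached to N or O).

Donors: find every N or O and count the H atoms it carries.
  (no N or O atoms present)
Lipinski HBD = 0.

0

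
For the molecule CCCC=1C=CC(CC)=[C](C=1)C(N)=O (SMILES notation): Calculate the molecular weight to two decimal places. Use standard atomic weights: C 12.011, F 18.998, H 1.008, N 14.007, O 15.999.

191.27 g/mol

First, the molecular formula is C12H17NO (counting implicit H from valence).
  C: 12 × 12.011 = 144.132
  H: 17 × 1.008 = 17.136
  N: 1 × 14.007 = 14.007
  O: 1 × 15.999 = 15.999
Sum: 12×12.011 + 17×1.008 + 1×14.007 + 1×15.999 = 191.274 → 191.27 g/mol.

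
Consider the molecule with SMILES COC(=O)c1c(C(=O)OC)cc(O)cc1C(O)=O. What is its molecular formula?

Walk through each heavy atom and fill implicit hydrogens from standard valence (C 4, N 3, O 2, S 2, halogen 1); for lowercase aromatic atoms, an aromatic c carries 1 H when it has two neighbours and 0 H with three, and aromatic n carries 0 H:
  atom 1: C, bond orders sum to 1 (valence 4) → 3 H
  atom 2: O, bond orders sum to 2 (valence 2) → 0 H
  atom 3: C, bond orders sum to 4 (valence 4) → 0 H
  atom 4: O, bond orders sum to 2 (valence 2) → 0 H
  atom 5: aromatic c, 3 neighbours → 0 H
  atom 6: aromatic c, 3 neighbours → 0 H
  atom 7: C, bond orders sum to 4 (valence 4) → 0 H
  atom 8: O, bond orders sum to 2 (valence 2) → 0 H
  atom 9: O, bond orders sum to 2 (valence 2) → 0 H
  atom 10: C, bond orders sum to 1 (valence 4) → 3 H
  atom 11: aromatic c, 2 neighbours → 1 H
  atom 12: aromatic c, 3 neighbours → 0 H
  atom 13: O, bond orders sum to 1 (valence 2) → 1 H
  atom 14: aromatic c, 2 neighbours → 1 H
  atom 15: aromatic c, 3 neighbours → 0 H
  atom 16: C, bond orders sum to 4 (valence 4) → 0 H
  atom 17: O, bond orders sum to 1 (valence 2) → 1 H
  atom 18: O, bond orders sum to 2 (valence 2) → 0 H
Totals → C:11, H:10, O:7.

C11H10O7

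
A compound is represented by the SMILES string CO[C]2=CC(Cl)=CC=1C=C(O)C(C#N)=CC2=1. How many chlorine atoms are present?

1

Scan the SMILES for Cl atoms (remember two-letter symbols like Cl and Br are single atoms).
Chlorine count: 1.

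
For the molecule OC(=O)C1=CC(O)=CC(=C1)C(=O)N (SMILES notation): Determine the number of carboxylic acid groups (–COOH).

1

The carboxylic acid motif appears at heavy-atom position 2 in the SMILES.
Other groups present: 1 amide, 1 hydroxyl.
Carboxylic acid count: 1.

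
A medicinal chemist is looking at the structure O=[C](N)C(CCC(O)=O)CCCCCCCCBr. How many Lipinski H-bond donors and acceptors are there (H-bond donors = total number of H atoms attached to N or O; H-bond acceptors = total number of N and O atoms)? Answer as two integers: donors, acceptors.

3, 4

Donors: find every N or O and count the H atoms it carries.
  atom 1 (O): bond orders sum to 2 → 0 H
  atom 3 (N): bond orders sum to 1 → 2 H
  atom 8 (O): bond orders sum to 1 → 1 H
  atom 9 (O): bond orders sum to 2 → 0 H
Lipinski HBD = 3.
Acceptors: N atoms = 1, O atoms = 3 → HBA = 4.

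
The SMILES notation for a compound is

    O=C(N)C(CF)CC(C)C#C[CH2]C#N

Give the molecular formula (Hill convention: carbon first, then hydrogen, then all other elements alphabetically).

C10H13FN2O

Walk through each heavy atom and fill implicit hydrogens from standard valence (C 4, N 3, O 2, S 2, halogen 1):
  atom 1: O, bond orders sum to 2 (valence 2) → 0 H
  atom 2: C, bond orders sum to 4 (valence 4) → 0 H
  atom 3: N, bond orders sum to 1 (valence 3) → 2 H
  atom 4: C, bond orders sum to 3 (valence 4) → 1 H
  atom 5: C, bond orders sum to 2 (valence 4) → 2 H
  atom 6: F (halogen, monovalent) → 0 H
  atom 7: C, bond orders sum to 2 (valence 4) → 2 H
  atom 8: C, bond orders sum to 3 (valence 4) → 1 H
  atom 9: C, bond orders sum to 1 (valence 4) → 3 H
  atom 10: C, bond orders sum to 4 (valence 4) → 0 H
  atom 11: C, bond orders sum to 4 (valence 4) → 0 H
  atom 12: C with explicit H count 2
  atom 13: C, bond orders sum to 4 (valence 4) → 0 H
  atom 14: N, bond orders sum to 3 (valence 3) → 0 H
Totals → C:10, H:13, F:1, N:2, O:1.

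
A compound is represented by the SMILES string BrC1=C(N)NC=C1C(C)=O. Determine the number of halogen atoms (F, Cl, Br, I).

1

Halogen atoms appear at heavy-atom position 1 (1×Br).
Other groups present: 1 ketone, 1 primary amine.
Halogen count: 1.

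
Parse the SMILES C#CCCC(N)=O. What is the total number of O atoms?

1

Scan the SMILES for O atoms (remember two-letter symbols like Cl and Br are single atoms).
Oxygen count: 1.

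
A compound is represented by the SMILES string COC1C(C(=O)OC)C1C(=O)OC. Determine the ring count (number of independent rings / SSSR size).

1

In SMILES, each pair of matching ring-closure digits denotes one ring-closing bond; the number of such bonds equals the number of independent rings.
Ring-closure bonds here: 1.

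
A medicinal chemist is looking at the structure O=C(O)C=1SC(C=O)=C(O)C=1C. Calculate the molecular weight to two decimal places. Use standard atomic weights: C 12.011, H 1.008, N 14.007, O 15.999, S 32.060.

186.18 g/mol

First, the molecular formula is C7H6O4S (counting implicit H from valence).
  C: 7 × 12.011 = 84.077
  H: 6 × 1.008 = 6.048
  O: 4 × 15.999 = 63.996
  S: 1 × 32.060 = 32.060
Sum: 7×12.011 + 6×1.008 + 4×15.999 + 1×32.060 = 186.181 → 186.18 g/mol.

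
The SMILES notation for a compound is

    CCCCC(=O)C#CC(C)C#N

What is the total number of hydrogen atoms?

13

Walk through each heavy atom and fill implicit hydrogens from standard valence (C 4, N 3, O 2, S 2, halogen 1):
  atom 1: C, bond orders sum to 1 (valence 4) → 3 H
  atom 2: C, bond orders sum to 2 (valence 4) → 2 H
  atom 3: C, bond orders sum to 2 (valence 4) → 2 H
  atom 4: C, bond orders sum to 2 (valence 4) → 2 H
  atom 5: C, bond orders sum to 4 (valence 4) → 0 H
  atom 6: O, bond orders sum to 2 (valence 2) → 0 H
  atom 7: C, bond orders sum to 4 (valence 4) → 0 H
  atom 8: C, bond orders sum to 4 (valence 4) → 0 H
  atom 9: C, bond orders sum to 3 (valence 4) → 1 H
  atom 10: C, bond orders sum to 1 (valence 4) → 3 H
  atom 11: C, bond orders sum to 4 (valence 4) → 0 H
  atom 12: N, bond orders sum to 3 (valence 3) → 0 H
Total hydrogens: 13.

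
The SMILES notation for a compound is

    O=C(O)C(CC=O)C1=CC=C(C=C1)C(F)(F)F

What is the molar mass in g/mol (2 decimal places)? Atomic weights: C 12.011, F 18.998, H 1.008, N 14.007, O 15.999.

First, the molecular formula is C11H9F3O3 (counting implicit H from valence).
  C: 11 × 12.011 = 132.121
  F: 3 × 18.998 = 56.994
  H: 9 × 1.008 = 9.072
  O: 3 × 15.999 = 47.997
Sum: 11×12.011 + 3×18.998 + 9×1.008 + 3×15.999 = 246.184 → 246.18 g/mol.

246.18 g/mol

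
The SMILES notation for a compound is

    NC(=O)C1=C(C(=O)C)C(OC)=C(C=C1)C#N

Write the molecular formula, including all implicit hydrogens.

Walk through each heavy atom and fill implicit hydrogens from standard valence (C 4, N 3, O 2, S 2, halogen 1):
  atom 1: N, bond orders sum to 1 (valence 3) → 2 H
  atom 2: C, bond orders sum to 4 (valence 4) → 0 H
  atom 3: O, bond orders sum to 2 (valence 2) → 0 H
  atom 4: C, bond orders sum to 4 (valence 4) → 0 H
  atom 5: C, bond orders sum to 4 (valence 4) → 0 H
  atom 6: C, bond orders sum to 4 (valence 4) → 0 H
  atom 7: O, bond orders sum to 2 (valence 2) → 0 H
  atom 8: C, bond orders sum to 1 (valence 4) → 3 H
  atom 9: C, bond orders sum to 4 (valence 4) → 0 H
  atom 10: O, bond orders sum to 2 (valence 2) → 0 H
  atom 11: C, bond orders sum to 1 (valence 4) → 3 H
  atom 12: C, bond orders sum to 4 (valence 4) → 0 H
  atom 13: C, bond orders sum to 3 (valence 4) → 1 H
  atom 14: C, bond orders sum to 3 (valence 4) → 1 H
  atom 15: C, bond orders sum to 4 (valence 4) → 0 H
  atom 16: N, bond orders sum to 3 (valence 3) → 0 H
Totals → C:11, H:10, N:2, O:3.

C11H10N2O3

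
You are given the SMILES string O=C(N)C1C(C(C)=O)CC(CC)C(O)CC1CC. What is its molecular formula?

C14H25NO3

Walk through each heavy atom and fill implicit hydrogens from standard valence (C 4, N 3, O 2, S 2, halogen 1):
  atom 1: O, bond orders sum to 2 (valence 2) → 0 H
  atom 2: C, bond orders sum to 4 (valence 4) → 0 H
  atom 3: N, bond orders sum to 1 (valence 3) → 2 H
  atom 4: C, bond orders sum to 3 (valence 4) → 1 H
  atom 5: C, bond orders sum to 3 (valence 4) → 1 H
  atom 6: C, bond orders sum to 4 (valence 4) → 0 H
  atom 7: C, bond orders sum to 1 (valence 4) → 3 H
  atom 8: O, bond orders sum to 2 (valence 2) → 0 H
  atom 9: C, bond orders sum to 2 (valence 4) → 2 H
  atom 10: C, bond orders sum to 3 (valence 4) → 1 H
  atom 11: C, bond orders sum to 2 (valence 4) → 2 H
  atom 12: C, bond orders sum to 1 (valence 4) → 3 H
  atom 13: C, bond orders sum to 3 (valence 4) → 1 H
  atom 14: O, bond orders sum to 1 (valence 2) → 1 H
  atom 15: C, bond orders sum to 2 (valence 4) → 2 H
  atom 16: C, bond orders sum to 3 (valence 4) → 1 H
  atom 17: C, bond orders sum to 2 (valence 4) → 2 H
  atom 18: C, bond orders sum to 1 (valence 4) → 3 H
Totals → C:14, H:25, N:1, O:3.
In Hill order: C14H25NO3.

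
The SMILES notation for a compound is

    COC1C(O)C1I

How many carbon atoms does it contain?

4

Count every carbon token in the SMILES (each C, including those in ring-closure positions and inside branches).
Carbon count: 4.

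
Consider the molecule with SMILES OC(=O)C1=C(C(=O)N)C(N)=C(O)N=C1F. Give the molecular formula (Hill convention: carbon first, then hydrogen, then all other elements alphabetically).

Walk through each heavy atom and fill implicit hydrogens from standard valence (C 4, N 3, O 2, S 2, halogen 1):
  atom 1: O, bond orders sum to 1 (valence 2) → 1 H
  atom 2: C, bond orders sum to 4 (valence 4) → 0 H
  atom 3: O, bond orders sum to 2 (valence 2) → 0 H
  atom 4: C, bond orders sum to 4 (valence 4) → 0 H
  atom 5: C, bond orders sum to 4 (valence 4) → 0 H
  atom 6: C, bond orders sum to 4 (valence 4) → 0 H
  atom 7: O, bond orders sum to 2 (valence 2) → 0 H
  atom 8: N, bond orders sum to 1 (valence 3) → 2 H
  atom 9: C, bond orders sum to 4 (valence 4) → 0 H
  atom 10: N, bond orders sum to 1 (valence 3) → 2 H
  atom 11: C, bond orders sum to 4 (valence 4) → 0 H
  atom 12: O, bond orders sum to 1 (valence 2) → 1 H
  atom 13: N, bond orders sum to 3 (valence 3) → 0 H
  atom 14: C, bond orders sum to 4 (valence 4) → 0 H
  atom 15: F (halogen, monovalent) → 0 H
Totals → C:7, H:6, F:1, N:3, O:4.

C7H6FN3O4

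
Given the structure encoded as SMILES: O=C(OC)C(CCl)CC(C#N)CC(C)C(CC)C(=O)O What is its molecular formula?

C14H22ClNO4

Walk through each heavy atom and fill implicit hydrogens from standard valence (C 4, N 3, O 2, S 2, halogen 1):
  atom 1: O, bond orders sum to 2 (valence 2) → 0 H
  atom 2: C, bond orders sum to 4 (valence 4) → 0 H
  atom 3: O, bond orders sum to 2 (valence 2) → 0 H
  atom 4: C, bond orders sum to 1 (valence 4) → 3 H
  atom 5: C, bond orders sum to 3 (valence 4) → 1 H
  atom 6: C, bond orders sum to 2 (valence 4) → 2 H
  atom 7: Cl (halogen, monovalent) → 0 H
  atom 8: C, bond orders sum to 2 (valence 4) → 2 H
  atom 9: C, bond orders sum to 3 (valence 4) → 1 H
  atom 10: C, bond orders sum to 4 (valence 4) → 0 H
  atom 11: N, bond orders sum to 3 (valence 3) → 0 H
  atom 12: C, bond orders sum to 2 (valence 4) → 2 H
  atom 13: C, bond orders sum to 3 (valence 4) → 1 H
  atom 14: C, bond orders sum to 1 (valence 4) → 3 H
  atom 15: C, bond orders sum to 3 (valence 4) → 1 H
  atom 16: C, bond orders sum to 2 (valence 4) → 2 H
  atom 17: C, bond orders sum to 1 (valence 4) → 3 H
  atom 18: C, bond orders sum to 4 (valence 4) → 0 H
  atom 19: O, bond orders sum to 2 (valence 2) → 0 H
  atom 20: O, bond orders sum to 1 (valence 2) → 1 H
Totals → C:14, H:22, Cl:1, N:1, O:4.
In Hill order: C14H22ClNO4.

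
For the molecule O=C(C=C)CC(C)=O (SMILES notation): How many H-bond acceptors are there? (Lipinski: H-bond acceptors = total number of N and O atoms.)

N atoms: 0; O atoms: 2.
Lipinski HBA = 0 + 2 = 2.

2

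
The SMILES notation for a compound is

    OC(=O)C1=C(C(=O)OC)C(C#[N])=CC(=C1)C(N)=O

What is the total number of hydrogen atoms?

8

Walk through each heavy atom and fill implicit hydrogens from standard valence (C 4, N 3, O 2, S 2, halogen 1):
  atom 1: O, bond orders sum to 1 (valence 2) → 1 H
  atom 2: C, bond orders sum to 4 (valence 4) → 0 H
  atom 3: O, bond orders sum to 2 (valence 2) → 0 H
  atom 4: C, bond orders sum to 4 (valence 4) → 0 H
  atom 5: C, bond orders sum to 4 (valence 4) → 0 H
  atom 6: C, bond orders sum to 4 (valence 4) → 0 H
  atom 7: O, bond orders sum to 2 (valence 2) → 0 H
  atom 8: O, bond orders sum to 2 (valence 2) → 0 H
  atom 9: C, bond orders sum to 1 (valence 4) → 3 H
  atom 10: C, bond orders sum to 4 (valence 4) → 0 H
  atom 11: C, bond orders sum to 4 (valence 4) → 0 H
  atom 12: N with explicit H count 0
  atom 13: C, bond orders sum to 3 (valence 4) → 1 H
  atom 14: C, bond orders sum to 4 (valence 4) → 0 H
  atom 15: C, bond orders sum to 3 (valence 4) → 1 H
  atom 16: C, bond orders sum to 4 (valence 4) → 0 H
  atom 17: N, bond orders sum to 1 (valence 3) → 2 H
  atom 18: O, bond orders sum to 2 (valence 2) → 0 H
Total hydrogens: 8.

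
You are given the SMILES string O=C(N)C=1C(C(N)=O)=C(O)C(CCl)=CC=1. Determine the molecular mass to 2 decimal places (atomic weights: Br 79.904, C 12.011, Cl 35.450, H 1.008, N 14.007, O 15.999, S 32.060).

228.63 g/mol

First, the molecular formula is C9H9ClN2O3 (counting implicit H from valence).
  C: 9 × 12.011 = 108.099
  Cl: 1 × 35.450 = 35.450
  H: 9 × 1.008 = 9.072
  N: 2 × 14.007 = 28.014
  O: 3 × 15.999 = 47.997
Sum: 9×12.011 + 1×35.450 + 9×1.008 + 2×14.007 + 3×15.999 = 228.632 → 228.63 g/mol.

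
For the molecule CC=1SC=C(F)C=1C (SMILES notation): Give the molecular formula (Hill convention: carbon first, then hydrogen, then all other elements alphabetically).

C6H7FS

Walk through each heavy atom and fill implicit hydrogens from standard valence (C 4, N 3, O 2, S 2, halogen 1):
  atom 1: C, bond orders sum to 1 (valence 4) → 3 H
  atom 2: C, bond orders sum to 4 (valence 4) → 0 H
  atom 3: S, bond orders sum to 2 (valence 2) → 0 H
  atom 4: C, bond orders sum to 3 (valence 4) → 1 H
  atom 5: C, bond orders sum to 4 (valence 4) → 0 H
  atom 6: F (halogen, monovalent) → 0 H
  atom 7: C, bond orders sum to 4 (valence 4) → 0 H
  atom 8: C, bond orders sum to 1 (valence 4) → 3 H
Totals → C:6, H:7, F:1, S:1.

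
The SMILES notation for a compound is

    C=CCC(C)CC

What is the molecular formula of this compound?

Walk through each heavy atom and fill implicit hydrogens from standard valence (C 4, N 3, O 2, S 2, halogen 1):
  atom 1: C, bond orders sum to 2 (valence 4) → 2 H
  atom 2: C, bond orders sum to 3 (valence 4) → 1 H
  atom 3: C, bond orders sum to 2 (valence 4) → 2 H
  atom 4: C, bond orders sum to 3 (valence 4) → 1 H
  atom 5: C, bond orders sum to 1 (valence 4) → 3 H
  atom 6: C, bond orders sum to 2 (valence 4) → 2 H
  atom 7: C, bond orders sum to 1 (valence 4) → 3 H
Totals → C:7, H:14.

C7H14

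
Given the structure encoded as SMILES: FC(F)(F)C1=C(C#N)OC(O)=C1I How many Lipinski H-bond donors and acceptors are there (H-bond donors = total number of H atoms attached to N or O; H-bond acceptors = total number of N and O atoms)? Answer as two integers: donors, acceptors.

Donors: find every N or O and count the H atoms it carries.
  atom 8 (N): bond orders sum to 3 → 0 H
  atom 9 (O): bond orders sum to 2 → 0 H
  atom 11 (O): bond orders sum to 1 → 1 H
Lipinski HBD = 1.
Acceptors: N atoms = 1, O atoms = 2 → HBA = 3.

1, 3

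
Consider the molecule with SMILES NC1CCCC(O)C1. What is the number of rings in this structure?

1

In SMILES, each pair of matching ring-closure digits denotes one ring-closing bond; the number of such bonds equals the number of independent rings.
Ring-closure bonds here: 1.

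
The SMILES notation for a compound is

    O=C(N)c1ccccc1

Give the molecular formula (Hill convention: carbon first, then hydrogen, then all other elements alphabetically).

Walk through each heavy atom and fill implicit hydrogens from standard valence (C 4, N 3, O 2, S 2, halogen 1); for lowercase aromatic atoms, an aromatic c carries 1 H when it has two neighbours and 0 H with three, and aromatic n carries 0 H:
  atom 1: O, bond orders sum to 2 (valence 2) → 0 H
  atom 2: C, bond orders sum to 4 (valence 4) → 0 H
  atom 3: N, bond orders sum to 1 (valence 3) → 2 H
  atom 4: aromatic c, 3 neighbours → 0 H
  atom 5: aromatic c, 2 neighbours → 1 H
  atom 6: aromatic c, 2 neighbours → 1 H
  atom 7: aromatic c, 2 neighbours → 1 H
  atom 8: aromatic c, 2 neighbours → 1 H
  atom 9: aromatic c, 2 neighbours → 1 H
Totals → C:7, H:7, N:1, O:1.

C7H7NO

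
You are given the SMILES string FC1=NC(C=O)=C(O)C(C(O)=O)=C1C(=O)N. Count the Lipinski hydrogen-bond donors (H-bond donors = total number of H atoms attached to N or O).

4

Donors: find every N or O and count the H atoms it carries.
  atom 3 (N): bond orders sum to 3 → 0 H
  atom 6 (O): bond orders sum to 2 → 0 H
  atom 8 (O): bond orders sum to 1 → 1 H
  atom 11 (O): bond orders sum to 1 → 1 H
  atom 12 (O): bond orders sum to 2 → 0 H
  atom 15 (O): bond orders sum to 2 → 0 H
  atom 16 (N): bond orders sum to 1 → 2 H
Lipinski HBD = 4.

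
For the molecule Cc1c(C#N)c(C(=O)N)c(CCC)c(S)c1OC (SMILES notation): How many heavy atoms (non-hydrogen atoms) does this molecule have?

Every atom symbol written in the SMILES (organic subset) is one heavy atom; implicit H are not written.
Heavy atoms by element → C:13, N:2, O:2, S:1.
Total: 18.

18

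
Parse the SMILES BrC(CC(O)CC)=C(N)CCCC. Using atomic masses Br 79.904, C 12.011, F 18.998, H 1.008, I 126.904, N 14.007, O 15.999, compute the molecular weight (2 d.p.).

First, the molecular formula is C10H20BrNO (counting implicit H from valence).
  Br: 1 × 79.904 = 79.904
  C: 10 × 12.011 = 120.110
  H: 20 × 1.008 = 20.160
  N: 1 × 14.007 = 14.007
  O: 1 × 15.999 = 15.999
Sum: 1×79.904 + 10×12.011 + 20×1.008 + 1×14.007 + 1×15.999 = 250.180 → 250.18 g/mol.

250.18 g/mol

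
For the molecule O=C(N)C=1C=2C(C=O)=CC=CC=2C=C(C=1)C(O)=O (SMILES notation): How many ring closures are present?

In SMILES, each pair of matching ring-closure digits denotes one ring-closing bond; the number of such bonds equals the number of independent rings.
Ring-closure bonds here: 2.

2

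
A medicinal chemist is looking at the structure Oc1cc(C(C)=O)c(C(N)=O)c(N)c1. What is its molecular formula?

C9H10N2O3

Walk through each heavy atom and fill implicit hydrogens from standard valence (C 4, N 3, O 2, S 2, halogen 1); for lowercase aromatic atoms, an aromatic c carries 1 H when it has two neighbours and 0 H with three, and aromatic n carries 0 H:
  atom 1: O, bond orders sum to 1 (valence 2) → 1 H
  atom 2: aromatic c, 3 neighbours → 0 H
  atom 3: aromatic c, 2 neighbours → 1 H
  atom 4: aromatic c, 3 neighbours → 0 H
  atom 5: C, bond orders sum to 4 (valence 4) → 0 H
  atom 6: C, bond orders sum to 1 (valence 4) → 3 H
  atom 7: O, bond orders sum to 2 (valence 2) → 0 H
  atom 8: aromatic c, 3 neighbours → 0 H
  atom 9: C, bond orders sum to 4 (valence 4) → 0 H
  atom 10: N, bond orders sum to 1 (valence 3) → 2 H
  atom 11: O, bond orders sum to 2 (valence 2) → 0 H
  atom 12: aromatic c, 3 neighbours → 0 H
  atom 13: N, bond orders sum to 1 (valence 3) → 2 H
  atom 14: aromatic c, 2 neighbours → 1 H
Totals → C:9, H:10, N:2, O:3.
In Hill order: C9H10N2O3.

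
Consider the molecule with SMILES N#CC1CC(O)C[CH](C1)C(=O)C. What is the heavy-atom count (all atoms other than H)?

Every atom symbol written in the SMILES (organic subset) is one heavy atom; implicit H are not written.
Heavy atoms by element → C:9, N:1, O:2.
Total: 12.

12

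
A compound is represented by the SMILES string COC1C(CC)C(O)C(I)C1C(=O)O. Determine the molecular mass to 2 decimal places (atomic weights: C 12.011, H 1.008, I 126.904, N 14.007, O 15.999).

314.12 g/mol

First, the molecular formula is C9H15IO4 (counting implicit H from valence).
  C: 9 × 12.011 = 108.099
  H: 15 × 1.008 = 15.120
  I: 1 × 126.904 = 126.904
  O: 4 × 15.999 = 63.996
Sum: 9×12.011 + 15×1.008 + 1×126.904 + 4×15.999 = 314.119 → 314.12 g/mol.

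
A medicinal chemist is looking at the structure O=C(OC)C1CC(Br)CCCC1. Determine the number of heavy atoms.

12

Every atom symbol written in the SMILES (organic subset) is one heavy atom; implicit H are not written.
Heavy atoms by element → Br:1, C:9, O:2.
Total: 12.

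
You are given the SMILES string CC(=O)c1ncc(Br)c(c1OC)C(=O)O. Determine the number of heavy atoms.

15

Every atom symbol written in the SMILES (organic subset) is one heavy atom; implicit H are not written.
Heavy atoms by element → Br:1, C:9, N:1, O:4.
Total: 15.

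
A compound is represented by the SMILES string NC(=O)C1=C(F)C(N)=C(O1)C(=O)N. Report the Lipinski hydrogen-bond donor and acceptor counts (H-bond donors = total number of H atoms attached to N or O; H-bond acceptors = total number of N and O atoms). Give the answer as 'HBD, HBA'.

Donors: find every N or O and count the H atoms it carries.
  atom 1 (N): bond orders sum to 1 → 2 H
  atom 3 (O): bond orders sum to 2 → 0 H
  atom 8 (N): bond orders sum to 1 → 2 H
  atom 10 (O): bond orders sum to 2 → 0 H
  atom 12 (O): bond orders sum to 2 → 0 H
  atom 13 (N): bond orders sum to 1 → 2 H
Lipinski HBD = 6.
Acceptors: N atoms = 3, O atoms = 3 → HBA = 6.

6, 6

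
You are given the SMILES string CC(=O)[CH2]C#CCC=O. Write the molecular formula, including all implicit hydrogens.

Walk through each heavy atom and fill implicit hydrogens from standard valence (C 4, N 3, O 2, S 2, halogen 1):
  atom 1: C, bond orders sum to 1 (valence 4) → 3 H
  atom 2: C, bond orders sum to 4 (valence 4) → 0 H
  atom 3: O, bond orders sum to 2 (valence 2) → 0 H
  atom 4: C with explicit H count 2
  atom 5: C, bond orders sum to 4 (valence 4) → 0 H
  atom 6: C, bond orders sum to 4 (valence 4) → 0 H
  atom 7: C, bond orders sum to 2 (valence 4) → 2 H
  atom 8: C, bond orders sum to 3 (valence 4) → 1 H
  atom 9: O, bond orders sum to 2 (valence 2) → 0 H
Totals → C:7, H:8, O:2.
In Hill order: C7H8O2.

C7H8O2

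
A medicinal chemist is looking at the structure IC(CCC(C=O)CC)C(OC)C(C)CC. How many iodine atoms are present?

Scan the SMILES for I atoms (remember two-letter symbols like Cl and Br are single atoms).
Iodine count: 1.

1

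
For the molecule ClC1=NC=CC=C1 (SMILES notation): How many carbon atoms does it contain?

Count every carbon token in the SMILES (each C, including those in ring-closure positions and inside branches).
Carbon count: 5.

5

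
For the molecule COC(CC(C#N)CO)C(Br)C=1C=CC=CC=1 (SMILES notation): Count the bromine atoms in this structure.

Scan the SMILES for Br atoms (remember two-letter symbols like Cl and Br are single atoms).
Bromine count: 1.

1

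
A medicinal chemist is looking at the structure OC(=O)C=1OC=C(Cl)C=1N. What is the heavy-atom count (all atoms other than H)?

Every atom symbol written in the SMILES (organic subset) is one heavy atom; implicit H are not written.
Heavy atoms by element → C:5, Cl:1, N:1, O:3.
Total: 10.

10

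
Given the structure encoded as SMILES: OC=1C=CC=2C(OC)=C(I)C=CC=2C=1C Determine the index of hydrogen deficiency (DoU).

7

Degree of unsaturation = (number of rings) + (number of π bonds).
Ring closures in the SMILES: 2.
π bonds: 5 double bonds (each 1 DoU) → 5 DoU from unsaturation.
Total DoU = 2 + 5 = 7.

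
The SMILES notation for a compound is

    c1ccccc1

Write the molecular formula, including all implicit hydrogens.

C6H6

Walk through each heavy atom and fill implicit hydrogens from standard valence (C 4, N 3, O 2, S 2, halogen 1); for lowercase aromatic atoms, an aromatic c carries 1 H when it has two neighbours and 0 H with three, and aromatic n carries 0 H:
  atom 1: aromatic c, 2 neighbours → 1 H
  atom 2: aromatic c, 2 neighbours → 1 H
  atom 3: aromatic c, 2 neighbours → 1 H
  atom 4: aromatic c, 2 neighbours → 1 H
  atom 5: aromatic c, 2 neighbours → 1 H
  atom 6: aromatic c, 2 neighbours → 1 H
Totals → C:6, H:6.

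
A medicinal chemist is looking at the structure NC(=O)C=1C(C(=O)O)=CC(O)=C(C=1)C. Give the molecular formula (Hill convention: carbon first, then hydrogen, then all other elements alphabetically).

Walk through each heavy atom and fill implicit hydrogens from standard valence (C 4, N 3, O 2, S 2, halogen 1):
  atom 1: N, bond orders sum to 1 (valence 3) → 2 H
  atom 2: C, bond orders sum to 4 (valence 4) → 0 H
  atom 3: O, bond orders sum to 2 (valence 2) → 0 H
  atom 4: C, bond orders sum to 4 (valence 4) → 0 H
  atom 5: C, bond orders sum to 4 (valence 4) → 0 H
  atom 6: C, bond orders sum to 4 (valence 4) → 0 H
  atom 7: O, bond orders sum to 2 (valence 2) → 0 H
  atom 8: O, bond orders sum to 1 (valence 2) → 1 H
  atom 9: C, bond orders sum to 3 (valence 4) → 1 H
  atom 10: C, bond orders sum to 4 (valence 4) → 0 H
  atom 11: O, bond orders sum to 1 (valence 2) → 1 H
  atom 12: C, bond orders sum to 4 (valence 4) → 0 H
  atom 13: C, bond orders sum to 3 (valence 4) → 1 H
  atom 14: C, bond orders sum to 1 (valence 4) → 3 H
Totals → C:9, H:9, N:1, O:4.
In Hill order: C9H9NO4.

C9H9NO4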